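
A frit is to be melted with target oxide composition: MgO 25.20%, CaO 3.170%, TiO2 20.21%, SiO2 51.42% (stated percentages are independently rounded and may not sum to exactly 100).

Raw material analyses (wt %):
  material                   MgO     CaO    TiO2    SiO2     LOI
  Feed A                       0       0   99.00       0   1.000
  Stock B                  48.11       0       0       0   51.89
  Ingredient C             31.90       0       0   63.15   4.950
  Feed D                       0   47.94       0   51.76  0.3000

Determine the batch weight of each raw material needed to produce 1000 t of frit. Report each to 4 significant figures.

All internal work holds full float precision throughout; mid-chain values appear with 4-significant-figure rounding within the worked lines. Every reported value takes just one rounding. The derived quantities, which include yield, glass mass, LOI, the totals, the four compositions, are rebuilt in full precision, as they appear in either problem or answer, from the batch weights for 1000 t of glass.
The oxide mass targets at 1000 t frit:
  MgO: 25.20% × 1000 = 252.0 t
  CaO: 3.170% × 1000 = 31.70 t
  TiO2: 20.21% × 1000 = 202.1 t
  SiO2: 51.42% × 1000 = 514.2 t
Verifying the oxide balance applying the batch weights above, against the basis in use (sums match the target masses exact up to rounding of places):
  MgO: 19.84·0.4811 + 760.1·0.3190 = 252.0 t (target 252.0 t)
  CaO: 66.12·0.4794 = 31.70 t (target 31.70 t)
  TiO2: 204.1·0.9900 = 202.1 t (target 202.1 t)
  SiO2: 760.1·0.6315 + 66.12·0.5176 = 514.2 t (target 514.2 t)
Glass-mass sanity pass: whole batch net of LOI = 1000 t (summing oxide targets gives 1000 t; basis as stated: 1000 t — differing by rounding only).
Whole-batch sum: Σ batch = 1050 t; LOI removed, Σ of batch·LOI: 50.16 t; as yield: glass ÷ batch → 95.22%.

Batch per 1000 t frit:
  Feed A: 204.1 t
  Stock B: 19.84 t
  Ingredient C: 760.1 t
  Feed D: 66.12 t
Total batch = 1050 t; LOI loss = 50.16 t; yield = 95.22%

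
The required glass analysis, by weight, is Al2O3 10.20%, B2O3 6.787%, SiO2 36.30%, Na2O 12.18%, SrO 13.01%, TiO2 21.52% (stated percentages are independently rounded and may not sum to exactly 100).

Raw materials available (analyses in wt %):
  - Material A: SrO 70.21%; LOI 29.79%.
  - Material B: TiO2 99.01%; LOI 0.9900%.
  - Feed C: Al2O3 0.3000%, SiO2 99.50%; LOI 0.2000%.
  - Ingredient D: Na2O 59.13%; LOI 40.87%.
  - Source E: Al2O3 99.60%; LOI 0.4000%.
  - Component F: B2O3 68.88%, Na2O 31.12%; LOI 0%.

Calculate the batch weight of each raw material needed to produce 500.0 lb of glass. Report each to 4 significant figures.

Batch per 500.0 lb glass:
  Material A: 92.65 lb
  Material B: 108.7 lb
  Feed C: 182.4 lb
  Ingredient D: 77.06 lb
  Source E: 50.66 lb
  Component F: 49.27 lb
Total batch = 560.7 lb; LOI loss = 60.74 lb; yield = 89.17%

Rounding to 4 significant figures applies to every intermediate as displayed; exact precision is maintained at each step — every reported number carries a single rounding — the derived quantities are computed in full precision (the six compositions, the totals, yield, LOI, glass mass) starting from the weights per 500.0 lb of glass, as they appear in question or answer.
Target masses of each oxide per 500.0 lb glass:
  Al2O3: 10.20% × 500.0 = 51.00 lb
  B2O3: 6.787% × 500.0 = 33.94 lb
  SiO2: 36.30% × 500.0 = 181.5 lb
  Na2O: 12.18% × 500.0 = 60.90 lb
  SrO: 13.01% × 500.0 = 65.05 lb
  TiO2: 21.52% × 500.0 = 107.6 lb
Checking each oxide sum on the weights just shown, on the stated basis (delivered sums recover each target given rounding of the digits):
  Al2O3: 182.4·0.003000 + 50.66·0.9960 = 51.00 lb (target 51.00 lb)
  B2O3: 49.27·0.6888 = 33.94 lb (target 33.94 lb)
  SiO2: 182.4·0.9950 = 181.5 lb (target 181.5 lb)
  Na2O: 77.06·0.5913 + 49.27·0.3112 = 60.90 lb (target 60.90 lb)
  SrO: 92.65·0.7021 = 65.05 lb (target 65.05 lb)
  TiO2: 108.7·0.9901 = 107.6 lb (target 107.6 lb)
Auditing the glass mass value: Σ batch − LOI loss = 500.0 lb (per-oxide target masses sum to 500.0 lb; the stated basis being 500.0 lb — any gap is answer rounding).
Whole-batch sum: Σ batch = 560.7 lb; Σ batch·LOI gives LOI loss = 60.74 lb; yield: glass divided by total = 89.17%.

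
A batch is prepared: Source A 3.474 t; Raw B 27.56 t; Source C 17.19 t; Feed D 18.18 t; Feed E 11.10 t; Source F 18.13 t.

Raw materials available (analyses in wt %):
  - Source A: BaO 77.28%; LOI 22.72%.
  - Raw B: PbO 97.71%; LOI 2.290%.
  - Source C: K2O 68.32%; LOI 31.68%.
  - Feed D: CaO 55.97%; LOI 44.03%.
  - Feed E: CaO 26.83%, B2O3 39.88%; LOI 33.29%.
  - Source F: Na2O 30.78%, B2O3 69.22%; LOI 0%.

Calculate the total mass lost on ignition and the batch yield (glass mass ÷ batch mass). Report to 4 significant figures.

All internal work holds exact precision through the solve. Intermediates are printed (rounded to 4 significant figures) alongside each step; a single rounding finalizes every reported value; all derived quantities are computed at full precision (net glass mass, the totals, yield, ignition loss, six oxide percentages) using the weight values on 77.07 t of glass precisely as stated by question or answer.
LOI of each material in turn:
  Source A: 3.474 × 0.2272 = 0.7893 t
  Raw B: 27.56 × 0.02290 = 0.6311 t
  Source C: 17.19 × 0.3168 = 5.446 t
  Feed D: 18.18 × 0.4403 = 8.005 t
  Feed E: 11.10 × 0.3329 = 3.695 t
  Source F: 18.13 × 0 = 0 t
Total LOI = 18.57 t
Glass = batch − LOI = 95.63 − 18.57 = 77.07 t

LOI loss = 18.57 t; glass = 77.07 t; yield = 80.59%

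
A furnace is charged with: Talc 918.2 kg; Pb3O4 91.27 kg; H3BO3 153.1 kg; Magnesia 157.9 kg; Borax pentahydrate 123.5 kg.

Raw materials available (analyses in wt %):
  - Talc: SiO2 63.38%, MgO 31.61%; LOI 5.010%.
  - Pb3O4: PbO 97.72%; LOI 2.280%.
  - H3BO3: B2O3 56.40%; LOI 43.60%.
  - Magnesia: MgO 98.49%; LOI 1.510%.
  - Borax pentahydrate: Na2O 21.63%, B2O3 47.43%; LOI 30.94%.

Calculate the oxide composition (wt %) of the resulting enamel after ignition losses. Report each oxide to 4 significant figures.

Glass mass = 1289 kg (batch 1444 − LOI 155.4).
Composition: SiO2 45.16%, Na2O 2.073%, B2O3 11.25%, PbO 6.922%, MgO 34.59%

Mid-chain values are rounded off to 4 significant figures as shown — all internal work holds full precision through the solve; exactly one rounding goes into every reported number; the derived quantities (totals, the five compositions, the yield, ignition loss, net glass mass) are rebuilt in full float precision from the weighed amounts at 1289 kg of glass, exactly as printed in the problem or the answer.
Delivered oxide masses:
  SiO2: 918.2·0.6338 = 582.0 kg
  Na2O: 123.5·0.2163 = 26.71 kg
  B2O3: 153.1·0.5640 + 123.5·0.4743 = 144.9 kg
  PbO: 91.27·0.9772 = 89.19 kg
  MgO: 918.2·0.3161 + 157.9·0.9849 = 445.8 kg
LOI: 918.2·0.05010 + 91.27·0.02280 + 153.1·0.4360 + 157.9·0.01510 + 123.5·0.3094 = 155.4 kg
The glass mass, total less LOI, = 1444 − 155.4 = 1289 kg (= the summed oxide contributions)
oxide / glass × 100 gives the wt %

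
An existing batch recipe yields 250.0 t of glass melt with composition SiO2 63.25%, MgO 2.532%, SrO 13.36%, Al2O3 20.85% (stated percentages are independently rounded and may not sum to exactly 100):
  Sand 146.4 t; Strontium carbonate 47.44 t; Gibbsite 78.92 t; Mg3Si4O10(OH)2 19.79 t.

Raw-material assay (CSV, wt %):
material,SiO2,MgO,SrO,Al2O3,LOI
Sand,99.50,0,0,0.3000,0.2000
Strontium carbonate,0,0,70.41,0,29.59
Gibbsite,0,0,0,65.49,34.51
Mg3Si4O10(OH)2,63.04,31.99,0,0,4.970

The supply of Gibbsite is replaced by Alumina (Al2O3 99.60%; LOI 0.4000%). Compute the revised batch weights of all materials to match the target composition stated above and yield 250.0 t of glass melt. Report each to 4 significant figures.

Revised batch per 250.0 t glass melt:
  Sand: 146.4 t
  Strontium carbonate: 47.44 t
  Alumina: 51.89 t
  Mg3Si4O10(OH)2: 19.79 t
Total batch = 265.5 t; LOI loss = 15.52 t

The working math carries full precision in every operation; values along the way are printed rounded to 4 significant digits alongside each step — each reported value takes exactly one rounding — the derived quantities are recomputed at exact precision (glass mass, four oxide percentages, totals, ignition loss, the yield) from the weighed amounts on 250.0 t of glass exactly as shown in problem or answer.
Target masses of each oxide per 250.0 t glass melt:
  SiO2: 63.25% × 250.0 = 158.1 t
  MgO: 2.532% × 250.0 = 6.330 t
  SrO: 13.36% × 250.0 = 33.40 t
  Al2O3: 20.85% × 250.0 = 52.12 t
Sums-versus-targets review working from each reported weight, versus the basis set out (sums match the target masses up to rounding of the answer):
  SiO2: 146.4·0.9950 + 19.79·0.6304 = 158.1 t (target 158.1 t)
  MgO: 19.79·0.3199 = 6.331 t (target 6.330 t)
  SrO: 47.44·0.7041 = 33.40 t (target 33.40 t)
  Al2O3: 146.4·0.003000 + 51.89·0.9960 = 52.12 t (target 52.12 t)
Glass mass check: net batch after ignition = 250.0 t (per-oxide target masses sum to 250.0 t; the stated basis being 250.0 t — deltas are rounding alone).
Total batch = Σ batch = 265.5 t; the LOI term Σ batch·LOI equals 15.52 t; glass ÷ batch gives a yield of 94.15%.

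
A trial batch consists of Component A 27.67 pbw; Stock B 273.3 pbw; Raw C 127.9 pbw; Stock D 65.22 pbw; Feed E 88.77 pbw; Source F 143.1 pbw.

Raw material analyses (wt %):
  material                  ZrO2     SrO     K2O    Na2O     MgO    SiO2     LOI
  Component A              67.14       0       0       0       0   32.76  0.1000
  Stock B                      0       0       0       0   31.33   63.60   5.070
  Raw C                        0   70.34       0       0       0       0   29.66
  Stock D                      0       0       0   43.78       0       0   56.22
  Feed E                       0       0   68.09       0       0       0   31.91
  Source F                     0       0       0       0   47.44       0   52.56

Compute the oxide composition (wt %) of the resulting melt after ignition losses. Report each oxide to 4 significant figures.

Glass mass = 533.9 pbw (batch 726.0 − LOI 192.0).
Composition: ZrO2 3.479%, SrO 16.85%, K2O 11.32%, Na2O 5.348%, MgO 28.75%, SiO2 34.25%

Mid-chain values are displayed with 4-significant-figure rounding in the working. Each numeric step keeps full precision all the way through; each reported number includes exactly one rounding — all derived quantities are re-derived in full float precision (glass mass, totals, the six compositions, LOI, yield) from the batch weights per 533.9 pbw of glass, as written in problem or answer.
What the batch supplies per oxide:
  ZrO2: 27.67·0.6714 = 18.58 pbw
  SrO: 127.9·0.7034 = 89.96 pbw
  K2O: 88.77·0.6809 = 60.44 pbw
  Na2O: 65.22·0.4378 = 28.55 pbw
  MgO: 273.3·0.3133 + 143.1·0.4744 = 153.5 pbw
  SiO2: 27.67·0.3276 + 273.3·0.6360 = 182.9 pbw
LOI: 27.67·0.001000 + 273.3·0.05070 + 127.9·0.2966 + 65.22·0.5622 + 88.77·0.3191 + 143.1·0.5256 = 192.0 pbw
batch − LOI leaves glass = 726.0 − 192.0 = 533.9 pbw (the oxide masses sum to this)
wt % = oxide mass / glass mass × 100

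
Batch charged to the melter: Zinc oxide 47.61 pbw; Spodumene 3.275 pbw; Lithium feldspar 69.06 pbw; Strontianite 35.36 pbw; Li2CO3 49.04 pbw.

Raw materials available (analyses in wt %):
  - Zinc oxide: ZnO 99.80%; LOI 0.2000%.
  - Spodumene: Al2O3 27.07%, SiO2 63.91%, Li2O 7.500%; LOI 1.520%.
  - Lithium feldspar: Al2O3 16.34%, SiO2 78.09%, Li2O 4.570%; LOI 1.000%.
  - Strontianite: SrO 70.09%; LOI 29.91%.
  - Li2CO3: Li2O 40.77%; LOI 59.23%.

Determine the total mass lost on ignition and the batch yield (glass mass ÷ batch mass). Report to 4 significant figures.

Working values are displayed (rounded to four significant figures) between the steps — every computation carries full float precision all the way through; every reported number takes exactly one rounding. Derived quantities are re-derived at full float precision (net glass mass, totals, the yield, the five compositions, ignition loss) using the weight values on 163.9 pbw of glass, exactly as shown in question or answer.
Ignition loss by material:
  Zinc oxide: 47.61 × 0.002000 = 0.09522 pbw
  Spodumene: 3.275 × 0.01520 = 0.04978 pbw
  Lithium feldspar: 69.06 × 0.01000 = 0.6906 pbw
  Strontianite: 35.36 × 0.2991 = 10.58 pbw
  Li2CO3: 49.04 × 0.5923 = 29.05 pbw
Total LOI = 40.46 pbw
Glass = batch − LOI = 204.3 − 40.46 = 163.9 pbw

LOI loss = 40.46 pbw; glass = 163.9 pbw; yield = 80.20%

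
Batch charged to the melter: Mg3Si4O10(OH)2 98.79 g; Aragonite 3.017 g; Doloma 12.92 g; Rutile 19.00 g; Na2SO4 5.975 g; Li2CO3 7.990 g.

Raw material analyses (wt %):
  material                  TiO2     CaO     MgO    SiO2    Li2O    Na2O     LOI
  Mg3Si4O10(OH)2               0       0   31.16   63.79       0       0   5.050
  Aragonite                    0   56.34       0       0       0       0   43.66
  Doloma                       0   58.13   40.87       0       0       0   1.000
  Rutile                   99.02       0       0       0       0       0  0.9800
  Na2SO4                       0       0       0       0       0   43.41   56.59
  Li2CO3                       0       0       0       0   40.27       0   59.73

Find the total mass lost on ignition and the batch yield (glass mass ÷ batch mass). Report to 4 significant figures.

LOI loss = 14.78 g; glass = 132.9 g; yield = 90.00%

All arithmetic runs at full float precision in all steps — rounding to four significant figures applies to each intermediate as displayed. Each reported number sees exactly one rounding. The derived quantities are computed at full float precision (the yield, net glass mass, the totals, six oxide percentages, ignition loss) from the batch weights at 132.9 g of glass, as they appear in the problem or the answer.
Each material's LOI contribution:
  Mg3Si4O10(OH)2: 98.79 × 0.05050 = 4.989 g
  Aragonite: 3.017 × 0.4366 = 1.317 g
  Doloma: 12.92 × 0.01000 = 0.1292 g
  Rutile: 19.00 × 0.009800 = 0.1862 g
  Na2SO4: 5.975 × 0.5659 = 3.381 g
  Li2CO3: 7.990 × 0.5973 = 4.772 g
Total LOI = 14.78 g
Glass = batch − LOI = 147.7 − 14.78 = 132.9 g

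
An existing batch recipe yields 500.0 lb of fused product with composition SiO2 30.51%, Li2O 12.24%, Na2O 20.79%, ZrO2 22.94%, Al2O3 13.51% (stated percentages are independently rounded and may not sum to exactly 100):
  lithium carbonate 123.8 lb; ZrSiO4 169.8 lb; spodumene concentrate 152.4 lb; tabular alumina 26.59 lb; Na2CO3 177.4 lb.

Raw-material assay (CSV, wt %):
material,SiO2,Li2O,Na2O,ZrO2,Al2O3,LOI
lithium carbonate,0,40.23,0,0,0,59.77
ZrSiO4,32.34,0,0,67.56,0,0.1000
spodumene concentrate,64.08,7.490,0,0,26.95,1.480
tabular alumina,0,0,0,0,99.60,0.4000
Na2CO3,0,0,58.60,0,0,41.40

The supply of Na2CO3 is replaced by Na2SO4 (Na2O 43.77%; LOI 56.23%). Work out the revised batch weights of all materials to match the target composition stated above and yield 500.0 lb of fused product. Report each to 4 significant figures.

Revised batch per 500.0 lb fused product:
  lithium carbonate: 123.8 lb
  ZrSiO4: 169.8 lb
  spodumene concentrate: 152.4 lb
  tabular alumina: 26.59 lb
  Na2SO4: 237.5 lb
Total batch = 710.1 lb; LOI loss = 210.1 lb

The working math holds full float precision at every stage — the intermediate values appear (rounded to 4 significant figures) within the worked lines; exactly one rounding goes into each reported figure — the derived quantities, including ignition loss, totals, net glass mass, the yield, five oxide percentages, are rebuilt using the weight values on 500.0 lb of glass in exact precision as written in the problem or answer text.
Oxide mass targets, per 500.0 lb fused product:
  SiO2: 30.51% × 500.0 = 152.6 lb
  Li2O: 12.24% × 500.0 = 61.20 lb
  Na2O: 20.79% × 500.0 = 104.0 lb
  ZrO2: 22.94% × 500.0 = 114.7 lb
  Al2O3: 13.51% × 500.0 = 67.55 lb
Mass-balance tally per oxide per the reported batch figures, versus the basis set out (target by target, the sums agree net of answer rounding effects):
  SiO2: 169.8·0.3234 + 152.4·0.6408 = 152.6 lb (target 152.6 lb)
  Li2O: 123.8·0.4023 + 152.4·0.07490 = 61.22 lb (target 61.20 lb)
  Na2O: 237.5·0.4377 = 104.0 lb (target 104.0 lb)
  ZrO2: 169.8·0.6756 = 114.7 lb (target 114.7 lb)
  Al2O3: 152.4·0.2695 + 26.59·0.9960 = 67.56 lb (target 67.55 lb)
Glass-mass bookkeeping: batch total minus LOI = 500.0 lb (the targets, summed, come to 500.0 lb; versus the stated basis of 500.0 lb — rounding explains the deltas).
Batch total: Σ batch = 710.1 lb; the LOI term Σ batch·LOI equals 210.1 lb; as yield: glass ÷ batch → 70.42%.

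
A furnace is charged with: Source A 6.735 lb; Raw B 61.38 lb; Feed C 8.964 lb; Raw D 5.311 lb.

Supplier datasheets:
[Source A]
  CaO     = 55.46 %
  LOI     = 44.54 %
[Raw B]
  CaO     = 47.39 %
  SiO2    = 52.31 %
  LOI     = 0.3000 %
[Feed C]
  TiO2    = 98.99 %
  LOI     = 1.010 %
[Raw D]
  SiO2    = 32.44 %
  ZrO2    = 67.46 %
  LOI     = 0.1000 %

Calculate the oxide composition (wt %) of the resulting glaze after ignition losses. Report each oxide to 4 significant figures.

Glass mass = 79.11 lb (batch 82.39 − LOI 3.280).
Composition: CaO 41.49%, SiO2 42.76%, TiO2 11.22%, ZrO2 4.529%

The working math carries full precision throughout. In-progress results appear rounded to four significant digits — a single rounding completes each reported number — all derived quantities are carried from the weighed amounts at 79.11 lb of glass in exact precision (glass mass, the yield, LOI, totals, four oxide percentages), precisely as stated by either problem or answer.
Oxide-by-oxide delivered mass:
  CaO: 6.735·0.5546 + 61.38·0.4739 = 32.82 lb
  SiO2: 61.38·0.5231 + 5.311·0.3244 = 33.83 lb
  TiO2: 8.964·0.9899 = 8.873 lb
  ZrO2: 5.311·0.6746 = 3.583 lb
LOI: 6.735·0.4454 + 61.38·0.003000 + 8.964·0.01010 + 5.311·0.001000 = 3.280 lb
Glass mass = batch − LOI = 82.39 − 3.280 = 79.11 lb (= Σ oxide masses)
oxide / glass × 100 gives the wt %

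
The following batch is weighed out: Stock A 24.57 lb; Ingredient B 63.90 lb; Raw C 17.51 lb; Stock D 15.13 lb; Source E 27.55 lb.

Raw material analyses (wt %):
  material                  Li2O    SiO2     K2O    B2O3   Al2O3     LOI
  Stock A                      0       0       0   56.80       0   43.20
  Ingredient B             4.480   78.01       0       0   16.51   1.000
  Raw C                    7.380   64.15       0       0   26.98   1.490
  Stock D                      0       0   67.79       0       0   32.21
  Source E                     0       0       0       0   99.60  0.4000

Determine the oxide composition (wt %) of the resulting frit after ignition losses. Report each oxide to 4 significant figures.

Glass mass = 132.2 lb (batch 148.7 − LOI 16.50).
Composition: Li2O 3.144%, SiO2 46.22%, K2O 7.761%, B2O3 10.56%, Al2O3 32.32%

Values along the way are printed, rounded to four significant digits, across the worked steps. The whole derivation maintains exact precision in all steps — exactly one rounding goes into every reported number — all derived quantities, which include glass mass, ignition loss, five oxide percentages, totals, the yield, are computed at full float precision, exactly as printed in the question or the answer, from the weighed amounts at 132.2 lb of glass.
Oxide-by-oxide delivered mass:
  Li2O: 63.90·0.04480 + 17.51·0.07380 = 4.155 lb
  SiO2: 63.90·0.7801 + 17.51·0.6415 = 61.08 lb
  K2O: 15.13·0.6779 = 10.26 lb
  B2O3: 24.57·0.5680 = 13.96 lb
  Al2O3: 63.90·0.1651 + 17.51·0.2698 + 27.55·0.9960 = 42.71 lb
LOI: 24.57·0.4320 + 63.90·0.01000 + 17.51·0.01490 + 15.13·0.3221 + 27.55·0.004000 = 16.50 lb
Resulting glass, batch − LOI: 148.7 − 16.50 = 132.2 lb (= Σ oxide masses)
percent by weight: oxide/glass ×100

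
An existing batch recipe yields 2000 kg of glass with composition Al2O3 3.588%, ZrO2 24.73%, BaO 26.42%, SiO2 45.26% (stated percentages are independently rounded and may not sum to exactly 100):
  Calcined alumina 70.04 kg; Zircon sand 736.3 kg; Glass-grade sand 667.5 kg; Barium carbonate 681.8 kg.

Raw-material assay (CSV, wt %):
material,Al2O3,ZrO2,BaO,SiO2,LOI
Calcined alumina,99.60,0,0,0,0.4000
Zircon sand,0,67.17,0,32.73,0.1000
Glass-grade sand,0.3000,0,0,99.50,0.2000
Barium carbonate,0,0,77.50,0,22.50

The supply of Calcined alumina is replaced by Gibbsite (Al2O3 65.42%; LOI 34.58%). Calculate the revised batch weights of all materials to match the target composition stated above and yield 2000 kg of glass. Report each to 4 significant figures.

Revised batch per 2000 kg glass:
  Gibbsite: 106.6 kg
  Zircon sand: 736.3 kg
  Glass-grade sand: 667.5 kg
  Barium carbonate: 681.8 kg
Total batch = 2192 kg; LOI loss = 192.3 kg

In-progress results are printed rounded to four significant figures as written. The working math holds exact precision end to end — each reported value is rounded only once. All derived quantities are carried at full precision (LOI, the four compositions, the totals, net glass mass, the yield) from the weighed amounts at 2000 kg of glass, as quoted within the problem or answer text.
Target masses of each oxide per 2000 kg glass:
  Al2O3: 3.588% × 2000 = 71.76 kg
  ZrO2: 24.73% × 2000 = 494.6 kg
  BaO: 26.42% × 2000 = 528.4 kg
  SiO2: 45.26% × 2000 = 905.2 kg
A balance pass over the oxides, working from each reported weight, relative to the basis at hand (target by target, the sums agree inside rounding margins):
  Al2O3: 106.6·0.6542 + 667.5·0.003000 = 71.74 kg (target 71.76 kg)
  ZrO2: 736.3·0.6717 = 494.6 kg (target 494.6 kg)
  BaO: 681.8·0.7750 = 528.4 kg (target 528.4 kg)
  SiO2: 736.3·0.3273 + 667.5·0.9950 = 905.2 kg (target 905.2 kg)
Consistency of the glass mass: total charge less LOI = 2000 kg (oxide target masses add up to 2000 kg; with the basis standing at 2000 kg — any gap is answer rounding).
Summing the batch: Σ batch = 2192 kg; LOI loss = Σ batch·LOI = 192.3 kg; as yield: glass ÷ batch → 91.23%.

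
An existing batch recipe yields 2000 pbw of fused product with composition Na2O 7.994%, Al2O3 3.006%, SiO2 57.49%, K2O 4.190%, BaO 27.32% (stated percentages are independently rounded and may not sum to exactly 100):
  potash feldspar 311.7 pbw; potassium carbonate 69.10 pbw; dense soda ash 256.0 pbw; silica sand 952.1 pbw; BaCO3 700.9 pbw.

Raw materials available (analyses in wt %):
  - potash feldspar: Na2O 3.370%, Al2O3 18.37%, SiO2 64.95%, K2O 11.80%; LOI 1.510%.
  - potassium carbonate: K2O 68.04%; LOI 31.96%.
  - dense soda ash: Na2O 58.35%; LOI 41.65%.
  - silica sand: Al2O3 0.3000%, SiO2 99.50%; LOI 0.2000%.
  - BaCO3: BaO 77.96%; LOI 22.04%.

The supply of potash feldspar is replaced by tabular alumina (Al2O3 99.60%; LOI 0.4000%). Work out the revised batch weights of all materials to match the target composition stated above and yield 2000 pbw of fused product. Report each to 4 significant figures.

Revised batch per 2000 pbw fused product:
  tabular alumina: 56.88 pbw
  potassium carbonate: 123.2 pbw
  dense soda ash: 274.0 pbw
  silica sand: 1156 pbw
  BaCO3: 700.9 pbw
Total batch = 2311 pbw; LOI loss = 310.5 pbw

Full float precision is kept end to end. The intermediate values are shown, with 4-significant-digit rounding, between the steps. Every reported number sees exactly one rounding. Derived quantities are recomputed in full precision (five oxide percentages, totals, glass mass, ignition loss, the yield) from the batch weights at 2000 pbw of glass, exactly as printed in the problem or the answer.
Target oxide masses per 2000 pbw fused product:
  Na2O: 7.994% × 2000 = 159.9 pbw
  Al2O3: 3.006% × 2000 = 60.12 pbw
  SiO2: 57.49% × 2000 = 1150 pbw
  K2O: 4.190% × 2000 = 83.80 pbw
  BaO: 27.32% × 2000 = 546.4 pbw
Per-oxide balance check on the weights just shown, versus the basis set out (every target is met by its sum once rounding is allowed for):
  Na2O: 274.0·0.5835 = 159.9 pbw (target 159.9 pbw)
  Al2O3: 56.88·0.9960 + 1156·0.003000 = 60.12 pbw (target 60.12 pbw)
  SiO2: 1156·0.9950 = 1150 pbw (target 1150 pbw)
  K2O: 123.2·0.6804 = 83.83 pbw (target 83.80 pbw)
  BaO: 700.9·0.7796 = 546.4 pbw (target 546.4 pbw)
The glass-mass cross-check: Σ batch − LOI loss = 2000 pbw (oxide target masses add up to 2000 pbw; with the basis standing at 2000 pbw — deltas are rounding alone).
Batch grand total — Σ batch = 2311 pbw; ignition loss, Σ(batch × LOI) = 310.5 pbw; as yield: glass ÷ batch → 86.56%.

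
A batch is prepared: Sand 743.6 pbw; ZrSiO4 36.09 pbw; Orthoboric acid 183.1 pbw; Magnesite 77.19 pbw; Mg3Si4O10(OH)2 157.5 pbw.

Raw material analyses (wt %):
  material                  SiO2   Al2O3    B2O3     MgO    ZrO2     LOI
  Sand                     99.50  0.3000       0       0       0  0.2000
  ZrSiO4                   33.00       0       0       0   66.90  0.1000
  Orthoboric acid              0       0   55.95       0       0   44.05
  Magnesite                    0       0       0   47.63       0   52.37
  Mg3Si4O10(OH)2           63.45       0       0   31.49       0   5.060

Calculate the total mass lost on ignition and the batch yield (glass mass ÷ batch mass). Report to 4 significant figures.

In-progress results are displayed, rounded to 4 significant figures, when written out. Each numeric step carries exact precision in all steps — every reported number takes a single rounding; all derived quantities are recomputed starting from the weights for 1067 pbw of glass at exact precision (totals, yield, glass mass, LOI, five oxide percentages), as written in the problem or the answer.
Loss on ignition, line by line:
  Sand: 743.6 × 0.002000 = 1.487 pbw
  ZrSiO4: 36.09 × 0.001000 = 0.03609 pbw
  Orthoboric acid: 183.1 × 0.4405 = 80.66 pbw
  Magnesite: 77.19 × 0.5237 = 40.42 pbw
  Mg3Si4O10(OH)2: 157.5 × 0.05060 = 7.970 pbw
Total LOI = 130.6 pbw
Glass = batch − LOI = 1197 − 130.6 = 1067 pbw

LOI loss = 130.6 pbw; glass = 1067 pbw; yield = 89.10%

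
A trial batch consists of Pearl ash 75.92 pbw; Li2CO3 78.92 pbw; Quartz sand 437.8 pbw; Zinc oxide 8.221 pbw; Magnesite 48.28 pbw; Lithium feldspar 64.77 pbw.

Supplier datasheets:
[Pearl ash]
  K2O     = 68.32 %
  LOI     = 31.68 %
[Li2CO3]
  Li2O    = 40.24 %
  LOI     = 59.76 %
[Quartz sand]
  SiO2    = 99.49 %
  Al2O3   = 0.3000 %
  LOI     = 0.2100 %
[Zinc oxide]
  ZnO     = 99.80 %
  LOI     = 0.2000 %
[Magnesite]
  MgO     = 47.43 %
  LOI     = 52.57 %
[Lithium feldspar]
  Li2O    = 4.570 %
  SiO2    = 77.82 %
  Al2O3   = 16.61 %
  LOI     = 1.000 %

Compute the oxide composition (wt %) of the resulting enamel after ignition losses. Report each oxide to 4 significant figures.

Glass mass = 615.7 pbw (batch 713.9 − LOI 98.18).
Composition: K2O 8.424%, MgO 3.719%, ZnO 1.332%, Li2O 5.638%, SiO2 78.93%, Al2O3 1.961%

Mid-chain values appear rounded to four significant figures on the page — each numeric step maintains full precision in every operation. Every reported value includes exactly one rounding. The derived quantities are recomputed using the weight values per 615.7 pbw of glass at full precision (yield, the six compositions, LOI, totals, net glass mass) as given in either problem or answer.
What the batch supplies per oxide:
  K2O: 75.92·0.6832 = 51.87 pbw
  MgO: 48.28·0.4743 = 22.90 pbw
  ZnO: 8.221·0.9980 = 8.205 pbw
  Li2O: 78.92·0.4024 + 64.77·0.04570 = 34.72 pbw
  SiO2: 437.8·0.9949 + 64.77·0.7782 = 486.0 pbw
  Al2O3: 437.8·0.003000 + 64.77·0.1661 = 12.07 pbw
LOI: 75.92·0.3168 + 78.92·0.5976 + 437.8·0.002100 + 8.221·0.002000 + 48.28·0.5257 + 64.77·0.01000 = 98.18 pbw
Glass mass = batch − LOI = 713.9 − 98.18 = 615.7 pbw (= the summed oxide contributions)
each wt % is 100 × oxide ÷ glass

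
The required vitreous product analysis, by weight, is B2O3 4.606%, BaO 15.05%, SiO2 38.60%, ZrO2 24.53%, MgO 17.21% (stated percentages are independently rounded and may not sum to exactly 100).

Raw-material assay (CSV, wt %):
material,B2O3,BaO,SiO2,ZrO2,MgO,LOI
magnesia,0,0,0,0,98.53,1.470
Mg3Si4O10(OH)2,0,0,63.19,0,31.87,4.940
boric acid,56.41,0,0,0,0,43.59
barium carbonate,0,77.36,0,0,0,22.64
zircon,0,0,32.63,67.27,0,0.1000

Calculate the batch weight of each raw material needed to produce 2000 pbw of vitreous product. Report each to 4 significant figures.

Batch per 2000 pbw vitreous product:
  magnesia: 75.98 pbw
  Mg3Si4O10(OH)2: 845.1 pbw
  boric acid: 163.3 pbw
  barium carbonate: 389.1 pbw
  zircon: 729.3 pbw
Total batch = 2203 pbw; LOI loss = 202.9 pbw; yield = 90.79%

Working values are shown with 4-significant-figure rounding within the worked lines; all arithmetic holds full float precision end to end. Each reported number takes just one rounding; the derived quantities (LOI, the five compositions, net glass mass, yield, totals) are re-derived starting from the weights per 2000 pbw of glass at full precision as written in the question or the answer.
Per-oxide target masses for 2000 pbw vitreous product:
  B2O3: 4.606% × 2000 = 92.12 pbw
  BaO: 15.05% × 2000 = 301.0 pbw
  SiO2: 38.60% × 2000 = 772.0 pbw
  ZrO2: 24.53% × 2000 = 490.6 pbw
  MgO: 17.21% × 2000 = 344.2 pbw
Sums-versus-targets review applying the batch weights above, against the basis in use (sum by sum, the targets are met once rounding is allowed for):
  B2O3: 163.3·0.5641 = 92.12 pbw (target 92.12 pbw)
  BaO: 389.1·0.7736 = 301.0 pbw (target 301.0 pbw)
  SiO2: 845.1·0.6319 + 729.3·0.3263 = 772.0 pbw (target 772.0 pbw)
  ZrO2: 729.3·0.6727 = 490.6 pbw (target 490.6 pbw)
  MgO: 75.98·0.9853 + 845.1·0.3187 = 344.2 pbw (target 344.2 pbw)
Glass-mass sanity pass: net batch after ignition = 2000 pbw (the Σ of target masses is 2000 pbw; with the basis standing at 2000 pbw — rounding explains the deltas).
Batch grand total — Σ batch = 2203 pbw; Σ batch·LOI gives LOI loss = 202.9 pbw; glass ÷ batch gives a yield of 90.79%.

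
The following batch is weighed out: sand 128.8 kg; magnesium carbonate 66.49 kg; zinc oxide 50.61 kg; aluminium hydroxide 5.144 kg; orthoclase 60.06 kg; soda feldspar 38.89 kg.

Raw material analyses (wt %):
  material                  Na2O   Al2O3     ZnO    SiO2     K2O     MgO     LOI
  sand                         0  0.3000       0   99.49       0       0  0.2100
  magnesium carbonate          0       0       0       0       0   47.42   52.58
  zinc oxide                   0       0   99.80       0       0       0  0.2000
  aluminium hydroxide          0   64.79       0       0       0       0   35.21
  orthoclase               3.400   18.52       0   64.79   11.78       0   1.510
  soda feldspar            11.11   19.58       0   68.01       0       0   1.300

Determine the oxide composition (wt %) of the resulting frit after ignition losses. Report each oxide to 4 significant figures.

Glass mass = 311.4 kg (batch 350.0 − LOI 38.56).
Composition: Na2O 2.043%, Al2O3 7.211%, ZnO 16.22%, SiO2 62.13%, K2O 2.272%, MgO 10.12%

The working math carries exact precision through the solve; in-progress results are displayed, with 4-significant-digit rounding, as written; each reported number is rounded once only — the derived quantities, including the totals, glass mass, ignition loss, the six compositions, the yield, are computed from the batch weights at 311.4 kg of glass at exact precision, as given in the question or the answer.
What the batch supplies per oxide:
  Na2O: 60.06·0.03400 + 38.89·0.1111 = 6.363 kg
  Al2O3: 128.8·0.003000 + 5.144·0.6479 + 60.06·0.1852 + 38.89·0.1958 = 22.46 kg
  ZnO: 50.61·0.9980 = 50.51 kg
  SiO2: 128.8·0.9949 + 60.06·0.6479 + 38.89·0.6801 = 193.5 kg
  K2O: 60.06·0.1178 = 7.075 kg
  MgO: 66.49·0.4742 = 31.53 kg
LOI: 128.8·0.002100 + 66.49·0.5258 + 50.61·0.002000 + 5.144·0.3521 + 60.06·0.01510 + 38.89·0.01300 = 38.56 kg
The glass mass, total less LOI, = 350.0 − 38.56 = 311.4 kg (matching Σ of the oxides)
oxide / glass × 100 gives the wt %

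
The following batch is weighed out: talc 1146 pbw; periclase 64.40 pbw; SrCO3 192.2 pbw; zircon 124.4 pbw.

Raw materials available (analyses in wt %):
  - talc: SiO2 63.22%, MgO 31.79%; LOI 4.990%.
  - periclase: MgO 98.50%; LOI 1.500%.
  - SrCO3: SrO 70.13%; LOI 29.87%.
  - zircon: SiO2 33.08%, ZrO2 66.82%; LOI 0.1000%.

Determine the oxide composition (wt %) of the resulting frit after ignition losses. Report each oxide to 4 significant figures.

Every computation keeps exact precision throughout — values along the way appear (rounded to 4 significant figures) in the working — each reported value sees exactly one rounding; derived quantities, including totals, glass mass, LOI, the yield, the four compositions, are carried using the weight values per 1411 pbw of glass in full float precision as written in question or answer.
Oxide masses out of the charge:
  SiO2: 1146·0.6322 + 124.4·0.3308 = 765.7 pbw
  MgO: 1146·0.3179 + 64.40·0.9850 = 427.7 pbw
  SrO: 192.2·0.7013 = 134.8 pbw
  ZrO2: 124.4·0.6682 = 83.12 pbw
LOI: 1146·0.04990 + 64.40·0.01500 + 192.2·0.2987 + 124.4·0.001000 = 115.7 pbw
Glass = total batch minus LOI = 1527 − 115.7 = 1411 pbw (= the summed oxide contributions)
wt %: oxide over glass, times 100

Glass mass = 1411 pbw (batch 1527 − LOI 115.7).
Composition: SiO2 54.25%, MgO 30.31%, SrO 9.551%, ZrO2 5.890%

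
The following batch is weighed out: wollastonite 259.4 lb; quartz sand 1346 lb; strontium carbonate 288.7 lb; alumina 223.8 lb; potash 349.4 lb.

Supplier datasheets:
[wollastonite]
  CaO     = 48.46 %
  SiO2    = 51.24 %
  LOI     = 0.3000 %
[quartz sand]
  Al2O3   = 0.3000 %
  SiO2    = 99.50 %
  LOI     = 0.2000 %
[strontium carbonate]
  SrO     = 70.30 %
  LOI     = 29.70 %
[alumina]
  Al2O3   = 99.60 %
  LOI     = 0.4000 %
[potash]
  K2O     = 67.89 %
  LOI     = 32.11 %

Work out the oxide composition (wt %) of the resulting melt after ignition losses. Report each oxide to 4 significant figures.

Glass mass = 2265 lb (batch 2467 − LOI 202.3).
Composition: CaO 5.550%, Al2O3 10.02%, SiO2 65.00%, K2O 10.47%, SrO 8.961%

In-progress results are displayed, rounded to 4 significant digits, in the printout; all arithmetic maintains full precision through the solve; every reported figure is rounded a single time — derived quantities (net glass mass, ignition loss, the yield, totals, five oxide percentages) are recomputed at exact precision starting from the weights at 2265 lb of glass, as they appear in question or answer.
What the batch supplies per oxide:
  CaO: 259.4·0.4846 = 125.7 lb
  Al2O3: 1346·0.003000 + 223.8·0.9960 = 226.9 lb
  SiO2: 259.4·0.5124 + 1346·0.9950 = 1472 lb
  K2O: 349.4·0.6789 = 237.2 lb
  SrO: 288.7·0.7030 = 203.0 lb
LOI: 259.4·0.003000 + 1346·0.002000 + 288.7·0.2970 + 223.8·0.004000 + 349.4·0.3211 = 202.3 lb
Glass = total batch minus LOI = 2467 − 202.3 = 2265 lb (= the summed oxide contributions)
oxide / glass × 100 gives the wt %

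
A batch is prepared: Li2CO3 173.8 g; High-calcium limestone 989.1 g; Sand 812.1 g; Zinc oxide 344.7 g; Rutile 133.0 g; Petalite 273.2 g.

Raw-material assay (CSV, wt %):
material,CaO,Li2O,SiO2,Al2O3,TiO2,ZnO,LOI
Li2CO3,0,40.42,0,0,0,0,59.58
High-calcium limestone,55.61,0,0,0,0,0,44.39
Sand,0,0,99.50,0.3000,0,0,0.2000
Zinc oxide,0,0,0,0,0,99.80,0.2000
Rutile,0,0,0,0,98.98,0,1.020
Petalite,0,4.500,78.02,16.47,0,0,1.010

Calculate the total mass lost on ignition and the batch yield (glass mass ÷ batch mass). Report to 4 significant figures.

LOI loss = 549.0 g; glass = 2177 g; yield = 79.86%

The working math maintains full float precision in every operation; the intermediate values are displayed with 4-significant-figure rounding alongside each step — each reported result takes a single rounding; all derived quantities (six oxide percentages, LOI, the yield, glass mass, totals) are computed from the weighed amounts on 2177 g of glass at exact precision as they appear in either problem or answer.
Loss on ignition, line by line:
  Li2CO3: 173.8 × 0.5958 = 103.6 g
  High-calcium limestone: 989.1 × 0.4439 = 439.1 g
  Sand: 812.1 × 0.002000 = 1.624 g
  Zinc oxide: 344.7 × 0.002000 = 0.6894 g
  Rutile: 133.0 × 0.01020 = 1.357 g
  Petalite: 273.2 × 0.01010 = 2.759 g
Total LOI = 549.0 g
Glass = batch − LOI = 2726 − 549.0 = 2177 g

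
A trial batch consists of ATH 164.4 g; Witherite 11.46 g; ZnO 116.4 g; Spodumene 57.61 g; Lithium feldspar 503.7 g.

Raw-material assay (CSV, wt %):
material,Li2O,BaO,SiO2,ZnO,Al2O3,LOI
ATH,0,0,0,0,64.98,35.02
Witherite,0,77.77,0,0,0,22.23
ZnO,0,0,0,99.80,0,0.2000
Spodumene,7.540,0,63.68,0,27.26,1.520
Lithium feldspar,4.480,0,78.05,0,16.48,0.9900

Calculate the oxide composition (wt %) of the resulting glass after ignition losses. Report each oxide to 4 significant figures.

Values along the way are printed with 4-significant-figure rounding alongside each step — every computation carries exact precision at each step. Each reported figure is rounded once only; derived quantities, which include ignition loss, the five compositions, the totals, net glass mass, yield, are computed at full precision, as given in the question or the answer, from the weighed amounts on 787.4 g of glass.
Oxide masses out of the charge:
  Li2O: 57.61·0.07540 + 503.7·0.04480 = 26.91 g
  BaO: 11.46·0.7777 = 8.912 g
  SiO2: 57.61·0.6368 + 503.7·0.7805 = 429.8 g
  ZnO: 116.4·0.9980 = 116.2 g
  Al2O3: 164.4·0.6498 + 57.61·0.2726 + 503.7·0.1648 = 205.5 g
LOI: 164.4·0.3502 + 11.46·0.2223 + 116.4·0.002000 + 57.61·0.01520 + 503.7·0.009900 = 66.22 g
Glass mass = batch − LOI = 853.6 − 66.22 = 787.4 g (= Σ oxide masses)
wt % = 100 × oxide mass / glass mass

Glass mass = 787.4 g (batch 853.6 − LOI 66.22).
Composition: Li2O 3.418%, BaO 1.132%, SiO2 54.59%, ZnO 14.75%, Al2O3 26.11%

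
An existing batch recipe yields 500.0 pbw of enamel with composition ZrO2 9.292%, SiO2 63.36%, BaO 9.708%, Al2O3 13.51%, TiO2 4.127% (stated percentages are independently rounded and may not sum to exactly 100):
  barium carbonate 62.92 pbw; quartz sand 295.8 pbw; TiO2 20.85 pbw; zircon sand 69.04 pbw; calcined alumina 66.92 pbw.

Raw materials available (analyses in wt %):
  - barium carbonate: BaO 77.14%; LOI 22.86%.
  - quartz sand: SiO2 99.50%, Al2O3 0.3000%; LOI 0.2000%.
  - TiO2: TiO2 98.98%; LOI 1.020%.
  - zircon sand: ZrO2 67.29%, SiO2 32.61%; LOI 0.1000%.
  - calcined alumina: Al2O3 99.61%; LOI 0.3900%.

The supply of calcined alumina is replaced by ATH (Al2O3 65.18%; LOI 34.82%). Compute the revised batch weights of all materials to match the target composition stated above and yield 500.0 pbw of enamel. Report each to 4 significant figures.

Each numeric step maintains full precision from start to finish. In-progress results are printed, rounded to 4 significant figures, in the printout. Every reported figure carries a single rounding — the derived quantities are carried in exact precision (ignition loss, yield, glass mass, five oxide percentages, totals) starting from the weights at 500.0 pbw of glass, as set out in problem or answer.
Target masses of each oxide per 500.0 pbw enamel:
  ZrO2: 9.292% × 500.0 = 46.46 pbw
  SiO2: 63.36% × 500.0 = 316.8 pbw
  BaO: 9.708% × 500.0 = 48.54 pbw
  Al2O3: 13.51% × 500.0 = 67.55 pbw
  TiO2: 4.127% × 500.0 = 20.64 pbw
Mass-balance tally per oxide from the weights as reported, for the quoted basis mass (summed amounts equal target values up to rounding of the answer):
  ZrO2: 69.04·0.6729 = 46.46 pbw (target 46.46 pbw)
  SiO2: 295.8·0.9950 + 69.04·0.3261 = 316.8 pbw (target 316.8 pbw)
  BaO: 62.92·0.7714 = 48.54 pbw (target 48.54 pbw)
  Al2O3: 295.8·0.003000 + 102.3·0.6518 = 67.57 pbw (target 67.55 pbw)
  TiO2: 20.85·0.9898 = 20.64 pbw (target 20.64 pbw)
Glass mass check: total charge less LOI = 500.0 pbw (summing oxide targets gives 500.0 pbw; with the basis standing at 500.0 pbw — any gap is answer rounding).
Whole-batch sum: Σ batch = 550.9 pbw; the LOI term Σ batch·LOI equals 50.88 pbw; as yield: glass ÷ batch → 90.76%.

Revised batch per 500.0 pbw enamel:
  barium carbonate: 62.92 pbw
  quartz sand: 295.8 pbw
  TiO2: 20.85 pbw
  zircon sand: 69.04 pbw
  ATH: 102.3 pbw
Total batch = 550.9 pbw; LOI loss = 50.88 pbw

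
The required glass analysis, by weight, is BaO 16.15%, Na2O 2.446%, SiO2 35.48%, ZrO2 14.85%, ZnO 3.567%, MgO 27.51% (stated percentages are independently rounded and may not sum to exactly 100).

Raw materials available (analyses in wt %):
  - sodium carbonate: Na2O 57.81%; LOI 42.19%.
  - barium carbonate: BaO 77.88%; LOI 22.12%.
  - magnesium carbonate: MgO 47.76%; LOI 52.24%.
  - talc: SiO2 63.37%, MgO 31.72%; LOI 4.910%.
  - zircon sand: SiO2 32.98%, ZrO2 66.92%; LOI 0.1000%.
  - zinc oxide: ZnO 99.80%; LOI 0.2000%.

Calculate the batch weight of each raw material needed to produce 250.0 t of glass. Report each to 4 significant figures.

All internal work runs at full precision throughout — mid-chain values are printed (rounded to four significant digits) at each printed step; a single rounding finalizes each reported figure — all derived quantities (the six compositions, LOI, the totals, yield, net glass mass) are rebuilt in full float precision using the weight values on 250.0 t of glass exactly as printed in question or answer.
Per-oxide target masses for 250.0 t glass:
  BaO: 16.15% × 250.0 = 40.37 t
  Na2O: 2.446% × 250.0 = 6.115 t
  SiO2: 35.48% × 250.0 = 88.70 t
  ZrO2: 14.85% × 250.0 = 37.12 t
  ZnO: 3.567% × 250.0 = 8.918 t
  MgO: 27.51% × 250.0 = 68.78 t
A balance pass over the oxides, from the weights as reported, against the basis in use (oxide sums agree with the targets given rounding of the digits):
  BaO: 51.84·0.7788 = 40.37 t (target 40.37 t)
  Na2O: 10.58·0.5781 = 6.116 t (target 6.115 t)
  SiO2: 111.1·0.6337 + 55.48·0.3298 = 88.70 t (target 88.70 t)
  ZrO2: 55.48·0.6692 = 37.13 t (target 37.12 t)
  ZnO: 8.935·0.9980 = 8.917 t (target 8.918 t)
  MgO: 70.21·0.4776 + 111.1·0.3172 = 68.77 t (target 68.78 t)
Auditing the glass mass value: net batch after ignition = 250.0 t (oxide target masses add up to 250.0 t; basis as stated: 250.0 t — any gap is answer rounding).
Summing the batch: Σ batch = 308.1 t; LOI loss = Σ batch·LOI = 58.14 t; yield: glass divided by total = 81.13%.

Batch per 250.0 t glass:
  sodium carbonate: 10.58 t
  barium carbonate: 51.84 t
  magnesium carbonate: 70.21 t
  talc: 111.1 t
  zircon sand: 55.48 t
  zinc oxide: 8.935 t
Total batch = 308.1 t; LOI loss = 58.14 t; yield = 81.13%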